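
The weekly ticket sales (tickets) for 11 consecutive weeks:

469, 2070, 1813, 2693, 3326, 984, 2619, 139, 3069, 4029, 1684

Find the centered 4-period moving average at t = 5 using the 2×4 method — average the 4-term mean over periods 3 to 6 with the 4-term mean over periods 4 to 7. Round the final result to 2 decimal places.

Sum over 3–6: 1813 + 2693 + 3326 + 984 = 8816
Sum over 4–7: 2693 + 3326 + 984 + 2619 = 9622
CMA at t=5 = (8816 + 9622) / (2·4) = 18438 / 8 = 2304.75

2304.75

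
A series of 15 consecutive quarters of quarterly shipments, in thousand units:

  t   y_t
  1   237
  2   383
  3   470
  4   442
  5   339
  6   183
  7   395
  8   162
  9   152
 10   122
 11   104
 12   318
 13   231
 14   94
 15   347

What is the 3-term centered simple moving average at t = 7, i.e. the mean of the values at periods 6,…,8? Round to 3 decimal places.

Sum of periods 6–8: 183 + 395 + 162 = 740
Divide by 3: 740 / 3 = 246.667

246.667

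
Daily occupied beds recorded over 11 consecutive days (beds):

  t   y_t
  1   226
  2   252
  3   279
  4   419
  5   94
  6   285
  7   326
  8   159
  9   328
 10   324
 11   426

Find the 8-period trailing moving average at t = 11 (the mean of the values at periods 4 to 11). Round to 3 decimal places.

295.125

Sum of periods 4–11: 419 + 94 + 285 + 326 + 159 + 328 + 324 + 426 = 2361
Divide by 8: 2361 / 8 = 295.125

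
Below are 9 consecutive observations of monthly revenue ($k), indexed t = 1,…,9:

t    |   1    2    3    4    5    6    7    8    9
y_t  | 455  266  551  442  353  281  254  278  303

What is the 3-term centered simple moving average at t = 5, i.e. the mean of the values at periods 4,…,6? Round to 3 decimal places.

Sum of periods 4–6: 442 + 353 + 281 = 1076
Divide by 3: 1076 / 3 = 358.667

358.667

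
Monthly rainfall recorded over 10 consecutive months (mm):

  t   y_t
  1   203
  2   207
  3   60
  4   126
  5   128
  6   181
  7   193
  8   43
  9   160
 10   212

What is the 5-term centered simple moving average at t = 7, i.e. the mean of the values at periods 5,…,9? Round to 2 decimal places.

141.00

Sum of periods 5–9: 128 + 181 + 193 + 43 + 160 = 705
Divide by 5: 705 / 5 = 141.00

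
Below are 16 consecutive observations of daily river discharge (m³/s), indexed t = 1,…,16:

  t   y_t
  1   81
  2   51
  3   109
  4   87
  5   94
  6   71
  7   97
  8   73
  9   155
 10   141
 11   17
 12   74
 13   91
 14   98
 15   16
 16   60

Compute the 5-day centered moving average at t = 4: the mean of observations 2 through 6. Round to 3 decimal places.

Sum of periods 2–6: 51 + 109 + 87 + 94 + 71 = 412
Divide by 5: 412 / 5 = 82.400

82.400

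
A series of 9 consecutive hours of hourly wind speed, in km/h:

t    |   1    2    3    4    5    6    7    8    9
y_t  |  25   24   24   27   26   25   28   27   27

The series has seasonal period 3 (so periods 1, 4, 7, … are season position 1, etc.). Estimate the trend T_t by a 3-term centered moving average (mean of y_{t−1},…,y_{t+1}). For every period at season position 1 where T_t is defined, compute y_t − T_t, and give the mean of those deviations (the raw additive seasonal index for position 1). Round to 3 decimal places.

Season position 1 occurs at t = 4, 7 (where T_t is defined).
t=4: T_4 = 25.66667; y_4 − T_4 = 27 − 25.66667 = 1.33333
t=7: T_7 = 26.66667; y_7 − T_7 = 28 − 26.66667 = 1.33333
Mean deviation: (1.33333 + 1.33333) / 2 = 1.333

1.333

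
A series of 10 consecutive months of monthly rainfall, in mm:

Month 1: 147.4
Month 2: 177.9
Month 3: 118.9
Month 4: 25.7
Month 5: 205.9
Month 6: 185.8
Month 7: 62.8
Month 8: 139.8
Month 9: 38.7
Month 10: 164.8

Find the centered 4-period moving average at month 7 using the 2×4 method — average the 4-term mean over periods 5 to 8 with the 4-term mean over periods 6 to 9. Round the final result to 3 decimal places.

127.675

Sum over 5–8: 205.9 + 185.8 + 62.8 + 139.8 = 594.3
Sum over 6–9: 185.8 + 62.8 + 139.8 + 38.7 = 427.1
CMA at t=7 = (594.3 + 427.1) / (2·4) = 1021.4 / 8 = 127.675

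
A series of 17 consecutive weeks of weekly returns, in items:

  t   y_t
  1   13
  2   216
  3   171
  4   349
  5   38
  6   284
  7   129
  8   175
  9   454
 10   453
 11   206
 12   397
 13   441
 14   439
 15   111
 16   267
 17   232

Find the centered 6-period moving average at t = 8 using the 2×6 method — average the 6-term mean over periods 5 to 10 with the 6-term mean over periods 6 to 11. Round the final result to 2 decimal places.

269.50

Sum over 5–10: 38 + 284 + 129 + 175 + 454 + 453 = 1533
Sum over 6–11: 284 + 129 + 175 + 454 + 453 + 206 = 1701
CMA at t=8 = (1533 + 1701) / (2·6) = 3234 / 12 = 269.50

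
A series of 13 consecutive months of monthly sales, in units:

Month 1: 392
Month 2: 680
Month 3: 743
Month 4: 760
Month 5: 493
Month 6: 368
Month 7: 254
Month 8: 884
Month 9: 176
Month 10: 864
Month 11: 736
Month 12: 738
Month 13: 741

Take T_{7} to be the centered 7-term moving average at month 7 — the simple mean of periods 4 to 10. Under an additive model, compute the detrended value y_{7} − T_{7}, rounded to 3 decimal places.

Trend T_7 = (760 + 493 + 368 + 254 + 884 + 176 + 864) / 7 = 3799/7 = 542.71429
Detrended value: 254 − 542.71429 = -288.714

-288.714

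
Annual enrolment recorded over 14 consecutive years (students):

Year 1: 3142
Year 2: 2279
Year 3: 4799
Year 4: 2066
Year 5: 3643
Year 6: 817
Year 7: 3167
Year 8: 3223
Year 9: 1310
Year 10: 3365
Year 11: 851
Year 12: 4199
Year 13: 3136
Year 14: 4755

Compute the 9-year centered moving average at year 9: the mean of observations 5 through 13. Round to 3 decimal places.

Sum of periods 5–13: 3643 + 817 + 3167 + 3223 + 1310 + 3365 + 851 + 4199 + 3136 = 23711
Divide by 9: 23711 / 9 = 2634.556

2634.556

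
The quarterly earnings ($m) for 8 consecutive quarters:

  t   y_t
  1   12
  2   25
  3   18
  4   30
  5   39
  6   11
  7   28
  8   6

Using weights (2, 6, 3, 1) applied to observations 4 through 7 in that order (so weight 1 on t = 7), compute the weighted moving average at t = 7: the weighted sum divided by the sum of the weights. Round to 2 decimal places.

29.58

Weighted sum: 2·30 + 6·39 + 3·11 + 1·28 = 60 + 234 + 33 + 28 = 355
Weight total: 2 + 6 + 3 + 1 = 12
WMA = 355 / 12 = 29.58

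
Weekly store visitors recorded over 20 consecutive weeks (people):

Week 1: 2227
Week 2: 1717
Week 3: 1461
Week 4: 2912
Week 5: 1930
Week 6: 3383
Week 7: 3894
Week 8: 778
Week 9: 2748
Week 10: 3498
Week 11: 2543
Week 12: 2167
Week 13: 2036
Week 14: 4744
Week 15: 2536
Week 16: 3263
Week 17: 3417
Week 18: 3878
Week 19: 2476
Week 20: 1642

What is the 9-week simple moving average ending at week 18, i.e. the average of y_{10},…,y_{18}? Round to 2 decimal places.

Sum of periods 10–18: 3498 + 2543 + 2167 + 2036 + 4744 + 2536 + 3263 + 3417 + 3878 = 28082
Divide by 9: 28082 / 9 = 3120.22

3120.22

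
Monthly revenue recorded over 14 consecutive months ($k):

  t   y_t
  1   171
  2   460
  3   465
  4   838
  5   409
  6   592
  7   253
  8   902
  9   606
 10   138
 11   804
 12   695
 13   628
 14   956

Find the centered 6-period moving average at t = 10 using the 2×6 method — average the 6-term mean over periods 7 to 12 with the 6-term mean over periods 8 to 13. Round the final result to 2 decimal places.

Sum over 7–12: 253 + 902 + 606 + 138 + 804 + 695 = 3398
Sum over 8–13: 902 + 606 + 138 + 804 + 695 + 628 = 3773
CMA at t=10 = (3398 + 3773) / (2·6) = 7171 / 12 = 597.58

597.58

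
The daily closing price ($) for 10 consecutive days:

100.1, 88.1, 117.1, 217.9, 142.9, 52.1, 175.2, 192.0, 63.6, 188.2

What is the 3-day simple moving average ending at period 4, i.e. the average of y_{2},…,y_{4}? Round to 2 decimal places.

Sum of periods 2–4: 88.1 + 117.1 + 217.9 = 423.1
Divide by 3: 423.1 / 3 = 141.03

141.03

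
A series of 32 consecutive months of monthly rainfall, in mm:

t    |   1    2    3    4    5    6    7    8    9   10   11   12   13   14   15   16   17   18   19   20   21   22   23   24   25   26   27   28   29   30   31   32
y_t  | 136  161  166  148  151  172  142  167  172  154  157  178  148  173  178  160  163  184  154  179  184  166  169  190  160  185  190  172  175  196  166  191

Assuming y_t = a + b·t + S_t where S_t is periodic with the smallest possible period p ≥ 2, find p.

First differences y_{t+1} − y_t: 25, 5, -18, 3, 21, -30, 25, 5, -18, 3, 21, -30, 25, 5, …
The difference pattern repeats every 6 terms and not for any smaller step, so p = 6.

6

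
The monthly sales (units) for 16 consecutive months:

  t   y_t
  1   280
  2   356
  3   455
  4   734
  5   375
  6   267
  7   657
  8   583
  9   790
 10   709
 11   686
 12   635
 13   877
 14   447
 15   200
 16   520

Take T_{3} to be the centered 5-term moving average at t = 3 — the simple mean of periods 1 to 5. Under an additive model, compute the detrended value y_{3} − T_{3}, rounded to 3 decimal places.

15.000

Trend T_3 = (280 + 356 + 455 + 734 + 375) / 5 = 2200/5 = 440.00000
Detrended value: 455 − 440.00000 = 15.000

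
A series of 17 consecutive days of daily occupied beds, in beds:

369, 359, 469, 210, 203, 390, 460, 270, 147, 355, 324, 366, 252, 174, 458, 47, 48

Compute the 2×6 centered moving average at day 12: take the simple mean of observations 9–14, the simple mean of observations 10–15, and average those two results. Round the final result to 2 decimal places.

295.58

Sum over 9–14: 147 + 355 + 324 + 366 + 252 + 174 = 1618
Sum over 10–15: 355 + 324 + 366 + 252 + 174 + 458 = 1929
CMA at t=12 = (1618 + 1929) / (2·6) = 3547 / 12 = 295.58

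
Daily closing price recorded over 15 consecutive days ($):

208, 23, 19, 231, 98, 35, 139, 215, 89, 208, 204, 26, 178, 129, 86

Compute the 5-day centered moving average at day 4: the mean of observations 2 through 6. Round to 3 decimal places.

Sum of periods 2–6: 23 + 19 + 231 + 98 + 35 = 406
Divide by 5: 406 / 5 = 81.200

81.200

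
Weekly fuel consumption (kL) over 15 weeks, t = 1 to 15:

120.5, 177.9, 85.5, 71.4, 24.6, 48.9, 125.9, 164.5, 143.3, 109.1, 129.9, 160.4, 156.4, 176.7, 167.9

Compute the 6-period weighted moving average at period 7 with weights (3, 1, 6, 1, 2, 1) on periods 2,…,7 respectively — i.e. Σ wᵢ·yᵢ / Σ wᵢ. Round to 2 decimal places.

92.56

Weighted sum: 3·177.9 + 1·85.5 + 6·71.4 + 1·24.6 + 2·48.9 + 1·125.9 = 533.7 + 85.5 + 428.4 + 24.6 + 97.8 + 125.9 = 1295.9
Weight total: 3 + 1 + 6 + 1 + 2 + 1 = 14
WMA = 1295.9 / 14 = 92.56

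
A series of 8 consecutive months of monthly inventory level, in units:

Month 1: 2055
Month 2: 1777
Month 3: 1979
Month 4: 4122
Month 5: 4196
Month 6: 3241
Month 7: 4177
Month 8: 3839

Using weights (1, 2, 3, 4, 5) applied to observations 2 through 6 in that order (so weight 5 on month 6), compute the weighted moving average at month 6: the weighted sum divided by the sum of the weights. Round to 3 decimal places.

3406.000

Weighted sum: 1·1777 + 2·1979 + 3·4122 + 4·4196 + 5·3241 = 1777 + 3958 + 12366 + 16784 + 16205 = 51090
Weight total: 1 + 2 + 3 + 4 + 5 = 15
WMA = 51090 / 15 = 3406.000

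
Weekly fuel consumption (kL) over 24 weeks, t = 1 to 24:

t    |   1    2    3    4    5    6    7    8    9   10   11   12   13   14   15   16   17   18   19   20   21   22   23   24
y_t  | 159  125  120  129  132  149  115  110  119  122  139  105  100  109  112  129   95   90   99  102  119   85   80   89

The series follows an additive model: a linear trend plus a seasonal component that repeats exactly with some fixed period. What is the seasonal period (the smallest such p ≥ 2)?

First differences y_{t+1} − y_t: -34, -5, 9, 3, 17, -34, -5, 9, 3, 17, -34, -5, …
The difference pattern repeats every 5 terms and not for any smaller step, so p = 5.

5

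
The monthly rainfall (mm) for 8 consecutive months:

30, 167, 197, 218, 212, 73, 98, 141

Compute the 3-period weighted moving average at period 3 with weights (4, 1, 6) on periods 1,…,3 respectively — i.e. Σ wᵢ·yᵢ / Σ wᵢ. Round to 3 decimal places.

133.545

Weighted sum: 4·30 + 1·167 + 6·197 = 120 + 167 + 1182 = 1469
Weight total: 4 + 1 + 6 = 11
WMA = 1469 / 11 = 133.545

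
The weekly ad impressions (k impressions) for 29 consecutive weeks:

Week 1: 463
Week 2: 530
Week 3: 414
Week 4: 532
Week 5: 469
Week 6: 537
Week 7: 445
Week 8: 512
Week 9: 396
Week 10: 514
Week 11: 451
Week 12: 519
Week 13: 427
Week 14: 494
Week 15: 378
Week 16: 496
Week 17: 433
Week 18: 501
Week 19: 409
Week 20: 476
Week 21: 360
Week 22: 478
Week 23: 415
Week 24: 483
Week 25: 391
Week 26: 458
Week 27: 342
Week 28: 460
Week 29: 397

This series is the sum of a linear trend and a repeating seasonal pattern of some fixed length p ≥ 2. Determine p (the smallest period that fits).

First differences y_{t+1} − y_t: 67, -116, 118, -63, 68, -92, 67, -116, 118, -63, 68, -92, 67, -116, …
The difference pattern repeats every 6 terms and not for any smaller step, so p = 6.

6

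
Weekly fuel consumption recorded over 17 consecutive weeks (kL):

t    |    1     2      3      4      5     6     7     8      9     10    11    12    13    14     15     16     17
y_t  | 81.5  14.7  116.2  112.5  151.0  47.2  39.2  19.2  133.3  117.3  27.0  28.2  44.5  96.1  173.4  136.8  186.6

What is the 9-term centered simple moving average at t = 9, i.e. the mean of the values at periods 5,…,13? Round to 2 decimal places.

67.43

Sum of periods 5–13: 151.0 + 47.2 + 39.2 + 19.2 + 133.3 + 117.3 + 27.0 + 28.2 + 44.5 = 606.9
Divide by 9: 606.9 / 9 = 67.43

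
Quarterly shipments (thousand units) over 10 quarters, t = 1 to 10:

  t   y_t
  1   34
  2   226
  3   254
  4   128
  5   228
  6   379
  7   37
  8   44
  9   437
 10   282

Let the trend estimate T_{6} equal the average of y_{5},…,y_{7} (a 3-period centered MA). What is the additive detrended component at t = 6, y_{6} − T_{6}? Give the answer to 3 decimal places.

164.333

Trend T_6 = (228 + 379 + 37) / 3 = 644/3 = 214.66667
Detrended value: 379 − 214.66667 = 164.333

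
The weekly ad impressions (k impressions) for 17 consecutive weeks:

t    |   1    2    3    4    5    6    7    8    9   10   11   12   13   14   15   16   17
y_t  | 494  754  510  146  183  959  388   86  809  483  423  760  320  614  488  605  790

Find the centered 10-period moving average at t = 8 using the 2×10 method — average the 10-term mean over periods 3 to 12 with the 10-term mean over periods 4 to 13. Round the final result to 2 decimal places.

Sum over 3–12: 510 + 146 + 183 + 959 + 388 + 86 + 809 + 483 + 423 + 760 = 4747
Sum over 4–13: 146 + 183 + 959 + 388 + 86 + 809 + 483 + 423 + 760 + 320 = 4557
CMA at t=8 = (4747 + 4557) / (2·10) = 9304 / 20 = 465.20

465.20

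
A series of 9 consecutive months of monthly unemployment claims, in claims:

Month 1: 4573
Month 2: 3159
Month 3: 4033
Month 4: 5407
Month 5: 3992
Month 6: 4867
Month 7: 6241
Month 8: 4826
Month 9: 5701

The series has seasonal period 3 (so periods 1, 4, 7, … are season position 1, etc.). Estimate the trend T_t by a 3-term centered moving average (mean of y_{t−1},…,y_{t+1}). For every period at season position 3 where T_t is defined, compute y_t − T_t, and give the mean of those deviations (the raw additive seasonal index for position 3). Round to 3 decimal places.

Season position 3 occurs at t = 3, 6 (where T_t is defined).
t=3: T_3 = 4199.66667; y_3 − T_3 = 4033 − 4199.66667 = -166.66667
t=6: T_6 = 5033.33333; y_6 − T_6 = 4867 − 5033.33333 = -166.33333
Mean deviation: (-166.66667 + -166.33333) / 2 = -166.500

-166.500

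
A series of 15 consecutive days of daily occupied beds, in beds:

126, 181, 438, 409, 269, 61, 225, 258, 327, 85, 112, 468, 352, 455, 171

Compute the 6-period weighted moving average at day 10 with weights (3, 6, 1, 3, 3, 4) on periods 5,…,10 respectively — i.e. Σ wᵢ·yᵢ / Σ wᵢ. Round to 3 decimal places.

174.650

Weighted sum: 3·269 + 6·61 + 1·225 + 3·258 + 3·327 + 4·85 = 807 + 366 + 225 + 774 + 981 + 340 = 3493
Weight total: 3 + 6 + 1 + 3 + 3 + 4 = 20
WMA = 3493 / 20 = 174.650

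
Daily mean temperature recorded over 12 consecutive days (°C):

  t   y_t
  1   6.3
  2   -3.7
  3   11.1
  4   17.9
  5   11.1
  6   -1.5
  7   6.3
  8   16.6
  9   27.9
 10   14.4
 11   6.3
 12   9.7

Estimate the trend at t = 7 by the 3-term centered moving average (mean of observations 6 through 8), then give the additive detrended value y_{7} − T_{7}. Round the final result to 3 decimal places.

Trend T_7 = ((-1.5) + 6.3 + 16.6) / 3 = 21.4/3 = 7.13333
Detrended value: 6.3 − 7.13333 = -0.833

-0.833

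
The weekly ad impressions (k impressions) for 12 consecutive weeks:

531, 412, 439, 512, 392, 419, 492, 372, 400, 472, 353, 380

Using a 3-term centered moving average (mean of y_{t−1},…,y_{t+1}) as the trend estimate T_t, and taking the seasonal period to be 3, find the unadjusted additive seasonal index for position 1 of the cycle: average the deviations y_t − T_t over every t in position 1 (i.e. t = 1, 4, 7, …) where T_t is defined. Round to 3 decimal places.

64.111

Season position 1 occurs at t = 4, 7, 10 (where T_t is defined).
t=4: T_4 = 447.66667; y_4 − T_4 = 512 − 447.66667 = 64.33333
t=7: T_7 = 427.66667; y_7 − T_7 = 492 − 427.66667 = 64.33333
t=10: T_10 = 408.33333; y_10 − T_10 = 472 − 408.33333 = 63.66667
Mean deviation: (64.33333 + 64.33333 + 63.66667) / 3 = 64.111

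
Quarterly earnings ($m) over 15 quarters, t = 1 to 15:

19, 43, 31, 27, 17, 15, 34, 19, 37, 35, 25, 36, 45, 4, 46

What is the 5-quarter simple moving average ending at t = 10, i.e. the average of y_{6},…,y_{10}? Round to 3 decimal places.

Sum of periods 6–10: 15 + 34 + 19 + 37 + 35 = 140
Divide by 5: 140 / 5 = 28.000

28.000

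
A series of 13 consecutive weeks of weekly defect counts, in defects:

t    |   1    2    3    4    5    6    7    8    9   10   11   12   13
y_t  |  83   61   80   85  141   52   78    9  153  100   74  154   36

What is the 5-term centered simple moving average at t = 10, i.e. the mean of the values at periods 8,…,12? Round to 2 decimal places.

Sum of periods 8–12: 9 + 153 + 100 + 74 + 154 = 490
Divide by 5: 490 / 5 = 98.00

98.00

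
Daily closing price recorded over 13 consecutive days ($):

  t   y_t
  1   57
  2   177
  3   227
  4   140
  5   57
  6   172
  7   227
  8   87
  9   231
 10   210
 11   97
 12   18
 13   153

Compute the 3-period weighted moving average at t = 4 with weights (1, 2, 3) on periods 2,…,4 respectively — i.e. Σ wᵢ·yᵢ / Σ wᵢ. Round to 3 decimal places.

Weighted sum: 1·177 + 2·227 + 3·140 = 177 + 454 + 420 = 1051
Weight total: 1 + 2 + 3 = 6
WMA = 1051 / 6 = 175.167

175.167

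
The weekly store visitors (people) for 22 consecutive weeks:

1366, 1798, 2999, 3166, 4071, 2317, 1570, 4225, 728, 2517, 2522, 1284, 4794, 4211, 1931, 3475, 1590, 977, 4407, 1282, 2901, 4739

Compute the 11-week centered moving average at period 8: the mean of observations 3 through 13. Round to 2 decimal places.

2744.82

Sum of periods 3–13: 2999 + 3166 + 4071 + 2317 + 1570 + 4225 + 728 + 2517 + 2522 + 1284 + 4794 = 30193
Divide by 11: 30193 / 11 = 2744.82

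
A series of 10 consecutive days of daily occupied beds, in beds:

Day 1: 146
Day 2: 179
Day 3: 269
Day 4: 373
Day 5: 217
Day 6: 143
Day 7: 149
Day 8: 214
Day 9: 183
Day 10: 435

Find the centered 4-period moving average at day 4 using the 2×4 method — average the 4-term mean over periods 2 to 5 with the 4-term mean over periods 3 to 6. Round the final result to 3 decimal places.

255.000

Sum over 2–5: 179 + 269 + 373 + 217 = 1038
Sum over 3–6: 269 + 373 + 217 + 143 = 1002
CMA at t=4 = (1038 + 1002) / (2·4) = 2040 / 8 = 255.000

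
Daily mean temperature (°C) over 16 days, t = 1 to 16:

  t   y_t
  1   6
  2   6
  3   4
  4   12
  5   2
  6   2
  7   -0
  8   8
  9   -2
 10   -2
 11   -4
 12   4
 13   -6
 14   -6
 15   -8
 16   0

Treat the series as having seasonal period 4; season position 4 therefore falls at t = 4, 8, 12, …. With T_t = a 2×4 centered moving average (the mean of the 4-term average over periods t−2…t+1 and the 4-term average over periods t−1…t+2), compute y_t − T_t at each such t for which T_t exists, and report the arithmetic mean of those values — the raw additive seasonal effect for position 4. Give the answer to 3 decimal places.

6.500

Season position 4 occurs at t = 4, 8, 12 (where T_t is defined).
t=4: T_4 = 5.50000; y_4 − T_4 = 12 − 5.50000 = 6.50000
t=8: T_8 = 1.50000; y_8 − T_8 = 8 − 1.50000 = 6.50000
t=12: T_12 = -2.50000; y_12 − T_12 = 4 − -2.50000 = 6.50000
Mean deviation: (6.50000 + 6.50000 + 6.50000) / 3 = 6.500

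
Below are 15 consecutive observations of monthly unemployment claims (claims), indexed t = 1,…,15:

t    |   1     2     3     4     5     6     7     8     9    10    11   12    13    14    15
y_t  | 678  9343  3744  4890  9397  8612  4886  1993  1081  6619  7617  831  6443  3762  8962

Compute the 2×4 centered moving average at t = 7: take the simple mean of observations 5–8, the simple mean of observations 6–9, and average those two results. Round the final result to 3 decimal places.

Sum over 5–8: 9397 + 8612 + 4886 + 1993 = 24888
Sum over 6–9: 8612 + 4886 + 1993 + 1081 = 16572
CMA at t=7 = (24888 + 16572) / (2·4) = 41460 / 8 = 5182.500

5182.500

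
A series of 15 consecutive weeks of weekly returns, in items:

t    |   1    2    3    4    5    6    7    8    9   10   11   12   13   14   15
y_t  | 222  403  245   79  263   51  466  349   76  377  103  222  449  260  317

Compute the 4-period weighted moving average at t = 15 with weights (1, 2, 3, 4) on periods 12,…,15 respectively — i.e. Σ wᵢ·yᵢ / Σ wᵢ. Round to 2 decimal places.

316.80

Weighted sum: 1·222 + 2·449 + 3·260 + 4·317 = 222 + 898 + 780 + 1268 = 3168
Weight total: 1 + 2 + 3 + 4 = 10
WMA = 3168 / 10 = 316.80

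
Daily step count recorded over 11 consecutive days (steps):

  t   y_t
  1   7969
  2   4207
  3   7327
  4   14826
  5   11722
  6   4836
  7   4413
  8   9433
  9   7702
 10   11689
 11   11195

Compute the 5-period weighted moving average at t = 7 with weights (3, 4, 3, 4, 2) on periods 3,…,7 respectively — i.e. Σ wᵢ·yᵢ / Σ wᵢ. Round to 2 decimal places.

9038.81

Weighted sum: 3·7327 + 4·14826 + 3·11722 + 4·4836 + 2·4413 = 21981 + 59304 + 35166 + 19344 + 8826 = 144621
Weight total: 3 + 4 + 3 + 4 + 2 = 16
WMA = 144621 / 16 = 9038.81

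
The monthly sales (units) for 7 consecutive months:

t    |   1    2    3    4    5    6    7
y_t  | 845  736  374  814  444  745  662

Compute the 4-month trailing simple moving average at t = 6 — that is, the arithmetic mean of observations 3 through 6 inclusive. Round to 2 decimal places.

594.25

Sum of periods 3–6: 374 + 814 + 444 + 745 = 2377
Divide by 4: 2377 / 4 = 594.25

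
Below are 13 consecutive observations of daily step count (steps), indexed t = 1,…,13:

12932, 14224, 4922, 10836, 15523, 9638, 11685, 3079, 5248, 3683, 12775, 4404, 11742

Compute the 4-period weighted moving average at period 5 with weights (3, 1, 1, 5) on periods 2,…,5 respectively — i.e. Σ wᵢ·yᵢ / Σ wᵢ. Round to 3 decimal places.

13604.500

Weighted sum: 3·14224 + 1·4922 + 1·10836 + 5·15523 = 42672 + 4922 + 10836 + 77615 = 136045
Weight total: 3 + 1 + 1 + 5 = 10
WMA = 136045 / 10 = 13604.500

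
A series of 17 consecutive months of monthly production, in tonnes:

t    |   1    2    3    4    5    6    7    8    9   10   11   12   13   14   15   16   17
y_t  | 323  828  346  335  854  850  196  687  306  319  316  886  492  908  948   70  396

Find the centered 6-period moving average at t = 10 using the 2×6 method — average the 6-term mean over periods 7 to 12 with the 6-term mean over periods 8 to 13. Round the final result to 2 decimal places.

476.33

Sum over 7–12: 196 + 687 + 306 + 319 + 316 + 886 = 2710
Sum over 8–13: 687 + 306 + 319 + 316 + 886 + 492 = 3006
CMA at t=10 = (2710 + 3006) / (2·6) = 5716 / 12 = 476.33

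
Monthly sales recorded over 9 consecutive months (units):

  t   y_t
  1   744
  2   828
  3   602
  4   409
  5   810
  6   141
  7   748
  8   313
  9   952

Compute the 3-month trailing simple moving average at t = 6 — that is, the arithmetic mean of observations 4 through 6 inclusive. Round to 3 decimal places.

453.333

Sum of periods 4–6: 409 + 810 + 141 = 1360
Divide by 3: 1360 / 3 = 453.333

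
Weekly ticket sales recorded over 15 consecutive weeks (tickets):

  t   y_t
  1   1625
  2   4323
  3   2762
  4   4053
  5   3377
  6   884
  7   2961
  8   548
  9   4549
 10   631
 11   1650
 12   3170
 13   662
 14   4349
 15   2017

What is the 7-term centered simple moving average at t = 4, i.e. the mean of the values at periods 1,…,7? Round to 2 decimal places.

2855.00

Sum of periods 1–7: 1625 + 4323 + 2762 + 4053 + 3377 + 884 + 2961 = 19985
Divide by 7: 19985 / 7 = 2855.00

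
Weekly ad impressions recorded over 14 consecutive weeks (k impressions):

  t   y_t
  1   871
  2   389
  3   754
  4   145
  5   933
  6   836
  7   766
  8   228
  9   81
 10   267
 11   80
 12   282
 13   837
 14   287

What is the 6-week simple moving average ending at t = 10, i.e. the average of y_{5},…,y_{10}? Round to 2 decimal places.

Sum of periods 5–10: 933 + 836 + 766 + 228 + 81 + 267 = 3111
Divide by 6: 3111 / 6 = 518.50

518.50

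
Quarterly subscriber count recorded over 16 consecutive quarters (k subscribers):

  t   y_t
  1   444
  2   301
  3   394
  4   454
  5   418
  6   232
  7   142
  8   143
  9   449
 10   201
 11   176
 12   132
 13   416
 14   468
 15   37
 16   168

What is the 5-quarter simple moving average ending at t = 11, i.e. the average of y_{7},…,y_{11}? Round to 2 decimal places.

Sum of periods 7–11: 142 + 143 + 449 + 201 + 176 = 1111
Divide by 5: 1111 / 5 = 222.20

222.20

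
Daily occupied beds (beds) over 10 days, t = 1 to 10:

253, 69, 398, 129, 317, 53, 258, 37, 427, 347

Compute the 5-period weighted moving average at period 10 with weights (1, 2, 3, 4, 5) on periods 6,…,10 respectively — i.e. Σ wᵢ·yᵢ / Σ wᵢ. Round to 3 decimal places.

274.867

Weighted sum: 1·53 + 2·258 + 3·37 + 4·427 + 5·347 = 53 + 516 + 111 + 1708 + 1735 = 4123
Weight total: 1 + 2 + 3 + 4 + 5 = 15
WMA = 4123 / 15 = 274.867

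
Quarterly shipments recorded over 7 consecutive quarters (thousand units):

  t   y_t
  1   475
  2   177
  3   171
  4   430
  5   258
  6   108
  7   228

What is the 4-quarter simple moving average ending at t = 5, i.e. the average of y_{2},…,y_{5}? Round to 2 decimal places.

Sum of periods 2–5: 177 + 171 + 430 + 258 = 1036
Divide by 4: 1036 / 4 = 259.00

259.00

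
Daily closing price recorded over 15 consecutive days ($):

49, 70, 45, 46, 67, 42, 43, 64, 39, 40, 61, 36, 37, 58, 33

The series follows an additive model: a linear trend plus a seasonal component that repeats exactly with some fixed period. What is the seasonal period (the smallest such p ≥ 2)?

3

First differences y_{t+1} − y_t: 21, -25, 1, 21, -25, 1, 21, -25, …
The difference pattern repeats every 3 terms and not for any smaller step, so p = 3.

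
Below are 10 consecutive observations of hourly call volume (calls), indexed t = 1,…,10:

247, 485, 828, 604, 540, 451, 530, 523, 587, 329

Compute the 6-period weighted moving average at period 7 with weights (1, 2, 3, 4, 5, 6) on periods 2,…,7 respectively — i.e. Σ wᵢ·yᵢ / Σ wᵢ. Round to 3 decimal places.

Weighted sum: 1·485 + 2·828 + 3·604 + 4·540 + 5·451 + 6·530 = 485 + 1656 + 1812 + 2160 + 2255 + 3180 = 11548
Weight total: 1 + 2 + 3 + 4 + 5 + 6 = 21
WMA = 11548 / 21 = 549.905

549.905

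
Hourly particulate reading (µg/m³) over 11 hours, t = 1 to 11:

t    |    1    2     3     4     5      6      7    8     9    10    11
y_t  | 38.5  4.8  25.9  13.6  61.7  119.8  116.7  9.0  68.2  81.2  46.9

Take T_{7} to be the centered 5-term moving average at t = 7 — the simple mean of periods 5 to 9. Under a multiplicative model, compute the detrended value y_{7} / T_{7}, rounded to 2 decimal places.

Trend T_7 = (61.7 + 119.8 + 116.7 + 9.0 + 68.2) / 5 = 375.4/5 = 75.0800
Ratio to trend: 116.7 / 75.0800 = 1.55

1.55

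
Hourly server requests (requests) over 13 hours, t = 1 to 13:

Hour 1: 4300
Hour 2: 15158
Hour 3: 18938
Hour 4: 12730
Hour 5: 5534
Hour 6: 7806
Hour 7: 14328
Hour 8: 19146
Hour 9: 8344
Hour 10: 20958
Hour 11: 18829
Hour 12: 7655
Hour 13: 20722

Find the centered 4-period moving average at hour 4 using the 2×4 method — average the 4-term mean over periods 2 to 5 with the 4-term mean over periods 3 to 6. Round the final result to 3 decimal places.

12171.000

Sum over 2–5: 15158 + 18938 + 12730 + 5534 = 52360
Sum over 3–6: 18938 + 12730 + 5534 + 7806 = 45008
CMA at t=4 = (52360 + 45008) / (2·4) = 97368 / 8 = 12171.000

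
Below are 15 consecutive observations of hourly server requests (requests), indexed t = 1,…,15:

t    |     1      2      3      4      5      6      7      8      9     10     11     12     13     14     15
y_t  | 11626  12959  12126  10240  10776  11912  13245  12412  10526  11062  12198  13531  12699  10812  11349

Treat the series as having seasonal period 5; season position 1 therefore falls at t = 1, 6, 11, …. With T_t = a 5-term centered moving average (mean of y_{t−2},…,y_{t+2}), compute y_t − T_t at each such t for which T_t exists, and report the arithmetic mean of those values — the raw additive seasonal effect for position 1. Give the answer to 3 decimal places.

194.900

Season position 1 occurs at t = 6, 11 (where T_t is defined).
t=6: T_6 = 11717.00000; y_6 − T_6 = 11912 − 11717.00000 = 195.00000
t=11: T_11 = 12003.20000; y_11 − T_11 = 12198 − 12003.20000 = 194.80000
Mean deviation: (195.00000 + 194.80000) / 2 = 194.900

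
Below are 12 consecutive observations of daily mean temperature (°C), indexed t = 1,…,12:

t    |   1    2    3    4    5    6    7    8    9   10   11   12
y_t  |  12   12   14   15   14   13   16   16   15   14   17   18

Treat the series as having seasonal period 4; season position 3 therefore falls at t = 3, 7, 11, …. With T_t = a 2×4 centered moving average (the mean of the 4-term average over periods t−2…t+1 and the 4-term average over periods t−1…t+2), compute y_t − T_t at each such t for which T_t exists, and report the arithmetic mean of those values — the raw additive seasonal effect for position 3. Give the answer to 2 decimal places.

Season position 3 occurs at t = 3, 7 (where T_t is defined).
t=3: T_3 = 13.5000; y_3 − T_3 = 14 − 13.5000 = 0.5000
t=7: T_7 = 14.8750; y_7 − T_7 = 16 − 14.8750 = 1.1250
Mean deviation: (0.5000 + 1.1250) / 2 = 0.81

0.81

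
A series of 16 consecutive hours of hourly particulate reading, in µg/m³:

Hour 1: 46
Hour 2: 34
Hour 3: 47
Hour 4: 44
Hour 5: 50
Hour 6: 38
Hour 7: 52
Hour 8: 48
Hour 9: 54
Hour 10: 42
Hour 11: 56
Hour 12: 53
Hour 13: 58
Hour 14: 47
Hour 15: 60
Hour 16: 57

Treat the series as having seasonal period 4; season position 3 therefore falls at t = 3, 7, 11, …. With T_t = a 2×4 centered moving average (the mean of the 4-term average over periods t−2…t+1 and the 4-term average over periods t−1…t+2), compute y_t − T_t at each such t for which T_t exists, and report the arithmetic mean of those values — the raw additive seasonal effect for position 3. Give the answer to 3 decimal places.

Season position 3 occurs at t = 3, 7, 11 (where T_t is defined).
t=3: T_3 = 43.25000; y_3 − T_3 = 47 − 43.25000 = 3.75000
t=7: T_7 = 47.50000; y_7 − T_7 = 52 − 47.50000 = 4.50000
t=11: T_11 = 51.75000; y_11 − T_11 = 56 − 51.75000 = 4.25000
Mean deviation: (3.75000 + 4.50000 + 4.25000) / 3 = 4.167

4.167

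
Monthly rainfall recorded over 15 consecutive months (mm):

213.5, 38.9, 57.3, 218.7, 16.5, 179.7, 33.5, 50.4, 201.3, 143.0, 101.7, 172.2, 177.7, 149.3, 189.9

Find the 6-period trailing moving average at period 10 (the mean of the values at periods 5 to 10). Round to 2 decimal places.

Sum of periods 5–10: 16.5 + 179.7 + 33.5 + 50.4 + 201.3 + 143.0 = 624.4
Divide by 6: 624.4 / 6 = 104.07

104.07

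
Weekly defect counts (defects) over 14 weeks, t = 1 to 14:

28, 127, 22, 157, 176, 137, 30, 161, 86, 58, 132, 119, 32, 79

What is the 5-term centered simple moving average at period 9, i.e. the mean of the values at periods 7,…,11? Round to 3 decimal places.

Sum of periods 7–11: 30 + 161 + 86 + 58 + 132 = 467
Divide by 5: 467 / 5 = 93.400

93.400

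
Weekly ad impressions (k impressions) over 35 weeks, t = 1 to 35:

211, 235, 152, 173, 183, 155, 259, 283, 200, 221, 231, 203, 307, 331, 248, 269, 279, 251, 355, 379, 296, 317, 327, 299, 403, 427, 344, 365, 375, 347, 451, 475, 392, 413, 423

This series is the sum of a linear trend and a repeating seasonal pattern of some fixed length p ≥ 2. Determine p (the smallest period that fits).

First differences y_{t+1} − y_t: 24, -83, 21, 10, -28, 104, 24, -83, 21, 10, -28, 104, 24, -83, …
The difference pattern repeats every 6 terms and not for any smaller step, so p = 6.

6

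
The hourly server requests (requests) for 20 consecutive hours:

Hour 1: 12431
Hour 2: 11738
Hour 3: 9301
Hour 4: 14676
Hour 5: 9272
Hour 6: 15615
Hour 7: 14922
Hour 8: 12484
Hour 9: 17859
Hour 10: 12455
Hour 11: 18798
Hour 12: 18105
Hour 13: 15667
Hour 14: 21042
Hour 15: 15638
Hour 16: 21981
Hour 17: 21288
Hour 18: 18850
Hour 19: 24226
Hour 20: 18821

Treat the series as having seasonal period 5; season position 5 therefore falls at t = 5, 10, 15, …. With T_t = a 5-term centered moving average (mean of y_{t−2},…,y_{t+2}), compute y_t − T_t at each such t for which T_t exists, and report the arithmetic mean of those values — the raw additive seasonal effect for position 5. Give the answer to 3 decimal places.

Season position 5 occurs at t = 5, 10, 15 (where T_t is defined).
t=5: T_5 = 12757.20000; y_5 − T_5 = 9272 − 12757.20000 = -3485.20000
t=10: T_10 = 15940.20000; y_10 − T_10 = 12455 − 15940.20000 = -3485.20000
t=15: T_15 = 19123.20000; y_15 − T_15 = 15638 − 19123.20000 = -3485.20000
Mean deviation: (-3485.20000 + -3485.20000 + -3485.20000) / 3 = -3485.200

-3485.200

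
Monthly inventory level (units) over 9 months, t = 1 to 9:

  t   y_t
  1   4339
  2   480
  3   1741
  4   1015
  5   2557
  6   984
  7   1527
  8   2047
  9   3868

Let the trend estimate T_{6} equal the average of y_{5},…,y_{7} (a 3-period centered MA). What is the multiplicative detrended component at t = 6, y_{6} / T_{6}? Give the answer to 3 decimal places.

0.582

Trend T_6 = (2557 + 984 + 1527) / 3 = 5068/3 = 1689.33333
Ratio to trend: 984 / 1689.33333 = 0.582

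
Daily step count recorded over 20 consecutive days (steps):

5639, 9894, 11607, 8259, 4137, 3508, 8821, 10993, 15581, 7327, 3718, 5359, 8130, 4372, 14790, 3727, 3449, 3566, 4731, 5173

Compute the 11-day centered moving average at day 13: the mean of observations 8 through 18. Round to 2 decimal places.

Sum of periods 8–18: 10993 + 15581 + 7327 + 3718 + 5359 + 8130 + 4372 + 14790 + 3727 + 3449 + 3566 = 81012
Divide by 11: 81012 / 11 = 7364.73

7364.73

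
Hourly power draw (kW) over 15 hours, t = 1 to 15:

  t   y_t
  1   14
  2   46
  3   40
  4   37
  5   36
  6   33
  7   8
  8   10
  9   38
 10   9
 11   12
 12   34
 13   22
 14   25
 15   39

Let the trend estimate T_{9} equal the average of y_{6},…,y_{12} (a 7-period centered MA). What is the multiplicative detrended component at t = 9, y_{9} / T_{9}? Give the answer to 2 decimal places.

1.85

Trend T_9 = (33 + 8 + 10 + 38 + 9 + 12 + 34) / 7 = 144/7 = 20.5714
Ratio to trend: 38 / 20.5714 = 1.85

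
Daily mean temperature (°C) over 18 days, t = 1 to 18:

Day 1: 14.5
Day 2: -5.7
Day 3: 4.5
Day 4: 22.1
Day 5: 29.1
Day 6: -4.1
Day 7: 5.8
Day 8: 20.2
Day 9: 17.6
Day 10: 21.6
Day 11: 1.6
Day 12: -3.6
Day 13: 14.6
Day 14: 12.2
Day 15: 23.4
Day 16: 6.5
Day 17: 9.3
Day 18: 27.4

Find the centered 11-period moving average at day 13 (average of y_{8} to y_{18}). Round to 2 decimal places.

13.71

Sum of periods 8–18: 20.2 + 17.6 + 21.6 + 1.6 + (-3.6) + 14.6 + 12.2 + 23.4 + 6.5 + 9.3 + 27.4 = 150.8
Divide by 11: 150.8 / 11 = 13.71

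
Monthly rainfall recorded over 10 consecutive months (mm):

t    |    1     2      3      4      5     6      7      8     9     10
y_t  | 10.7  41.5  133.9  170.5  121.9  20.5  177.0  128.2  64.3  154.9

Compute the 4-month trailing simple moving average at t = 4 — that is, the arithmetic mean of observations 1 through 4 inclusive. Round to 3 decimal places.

Sum of periods 1–4: 10.7 + 41.5 + 133.9 + 170.5 = 356.6
Divide by 4: 356.6 / 4 = 89.150

89.150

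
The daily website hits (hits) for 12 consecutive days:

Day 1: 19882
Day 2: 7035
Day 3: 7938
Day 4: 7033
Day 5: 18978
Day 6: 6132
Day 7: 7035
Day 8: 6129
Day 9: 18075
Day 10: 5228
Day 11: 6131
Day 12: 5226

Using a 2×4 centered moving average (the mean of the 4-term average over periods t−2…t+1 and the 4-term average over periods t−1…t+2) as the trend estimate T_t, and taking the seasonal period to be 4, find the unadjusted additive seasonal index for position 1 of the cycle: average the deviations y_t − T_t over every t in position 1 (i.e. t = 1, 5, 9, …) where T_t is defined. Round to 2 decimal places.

Season position 1 occurs at t = 5, 9 (where T_t is defined).
t=5: T_5 = 9907.3750; y_5 − T_5 = 18978 − 9907.3750 = 9070.6250
t=9: T_9 = 9003.7500; y_9 − T_9 = 18075 − 9003.7500 = 9071.2500
Mean deviation: (9070.6250 + 9071.2500) / 2 = 9070.94

9070.94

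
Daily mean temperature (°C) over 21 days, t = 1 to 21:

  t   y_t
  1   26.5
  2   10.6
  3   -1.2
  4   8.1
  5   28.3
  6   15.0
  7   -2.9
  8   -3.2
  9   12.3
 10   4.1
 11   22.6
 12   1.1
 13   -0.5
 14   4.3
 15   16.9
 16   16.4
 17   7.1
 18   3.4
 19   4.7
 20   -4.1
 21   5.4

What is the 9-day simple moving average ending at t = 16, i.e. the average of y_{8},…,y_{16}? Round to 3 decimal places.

8.222

Sum of periods 8–16: (-3.2) + 12.3 + 4.1 + 22.6 + 1.1 + (-0.5) + 4.3 + 16.9 + 16.4 = 74.0
Divide by 9: 74.0 / 9 = 8.222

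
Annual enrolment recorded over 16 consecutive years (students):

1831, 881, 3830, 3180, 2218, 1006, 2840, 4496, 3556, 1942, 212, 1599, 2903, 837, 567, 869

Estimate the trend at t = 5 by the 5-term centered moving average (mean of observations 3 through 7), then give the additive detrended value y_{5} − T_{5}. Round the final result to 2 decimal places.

-396.80

Trend T_5 = (3830 + 3180 + 2218 + 1006 + 2840) / 5 = 13074/5 = 2614.8000
Detrended value: 2218 − 2614.8000 = -396.80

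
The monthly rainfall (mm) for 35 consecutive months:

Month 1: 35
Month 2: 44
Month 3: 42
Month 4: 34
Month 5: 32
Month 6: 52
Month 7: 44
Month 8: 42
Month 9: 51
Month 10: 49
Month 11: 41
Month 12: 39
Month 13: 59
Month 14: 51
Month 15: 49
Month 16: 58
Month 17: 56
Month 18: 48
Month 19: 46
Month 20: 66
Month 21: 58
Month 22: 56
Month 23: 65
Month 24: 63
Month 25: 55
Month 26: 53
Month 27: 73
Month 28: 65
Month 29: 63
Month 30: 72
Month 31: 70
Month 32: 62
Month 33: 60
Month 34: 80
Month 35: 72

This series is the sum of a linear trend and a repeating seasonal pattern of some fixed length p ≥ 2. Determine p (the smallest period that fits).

7

First differences y_{t+1} − y_t: 9, -2, -8, -2, 20, -8, -2, 9, -2, -8, -2, 20, -8, -2, 9, -2, …
The difference pattern repeats every 7 terms and not for any smaller step, so p = 7.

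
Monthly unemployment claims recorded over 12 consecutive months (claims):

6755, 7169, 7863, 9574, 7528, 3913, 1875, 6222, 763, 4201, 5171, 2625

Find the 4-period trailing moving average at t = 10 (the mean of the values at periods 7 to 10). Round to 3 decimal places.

3265.250

Sum of periods 7–10: 1875 + 6222 + 763 + 4201 = 13061
Divide by 4: 13061 / 4 = 3265.250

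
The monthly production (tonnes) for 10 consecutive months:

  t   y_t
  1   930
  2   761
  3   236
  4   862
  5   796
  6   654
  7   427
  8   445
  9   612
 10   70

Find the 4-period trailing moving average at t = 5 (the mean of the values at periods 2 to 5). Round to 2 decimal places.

663.75

Sum of periods 2–5: 761 + 236 + 862 + 796 = 2655
Divide by 4: 2655 / 4 = 663.75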